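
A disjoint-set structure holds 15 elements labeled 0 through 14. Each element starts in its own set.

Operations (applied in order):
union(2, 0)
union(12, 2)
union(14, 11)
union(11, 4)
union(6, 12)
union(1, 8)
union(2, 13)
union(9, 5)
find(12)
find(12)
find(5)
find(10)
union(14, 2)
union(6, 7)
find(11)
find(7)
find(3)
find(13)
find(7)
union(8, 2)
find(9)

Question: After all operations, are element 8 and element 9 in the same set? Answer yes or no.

Answer: no

Derivation:
Step 1: union(2, 0) -> merged; set of 2 now {0, 2}
Step 2: union(12, 2) -> merged; set of 12 now {0, 2, 12}
Step 3: union(14, 11) -> merged; set of 14 now {11, 14}
Step 4: union(11, 4) -> merged; set of 11 now {4, 11, 14}
Step 5: union(6, 12) -> merged; set of 6 now {0, 2, 6, 12}
Step 6: union(1, 8) -> merged; set of 1 now {1, 8}
Step 7: union(2, 13) -> merged; set of 2 now {0, 2, 6, 12, 13}
Step 8: union(9, 5) -> merged; set of 9 now {5, 9}
Step 9: find(12) -> no change; set of 12 is {0, 2, 6, 12, 13}
Step 10: find(12) -> no change; set of 12 is {0, 2, 6, 12, 13}
Step 11: find(5) -> no change; set of 5 is {5, 9}
Step 12: find(10) -> no change; set of 10 is {10}
Step 13: union(14, 2) -> merged; set of 14 now {0, 2, 4, 6, 11, 12, 13, 14}
Step 14: union(6, 7) -> merged; set of 6 now {0, 2, 4, 6, 7, 11, 12, 13, 14}
Step 15: find(11) -> no change; set of 11 is {0, 2, 4, 6, 7, 11, 12, 13, 14}
Step 16: find(7) -> no change; set of 7 is {0, 2, 4, 6, 7, 11, 12, 13, 14}
Step 17: find(3) -> no change; set of 3 is {3}
Step 18: find(13) -> no change; set of 13 is {0, 2, 4, 6, 7, 11, 12, 13, 14}
Step 19: find(7) -> no change; set of 7 is {0, 2, 4, 6, 7, 11, 12, 13, 14}
Step 20: union(8, 2) -> merged; set of 8 now {0, 1, 2, 4, 6, 7, 8, 11, 12, 13, 14}
Step 21: find(9) -> no change; set of 9 is {5, 9}
Set of 8: {0, 1, 2, 4, 6, 7, 8, 11, 12, 13, 14}; 9 is not a member.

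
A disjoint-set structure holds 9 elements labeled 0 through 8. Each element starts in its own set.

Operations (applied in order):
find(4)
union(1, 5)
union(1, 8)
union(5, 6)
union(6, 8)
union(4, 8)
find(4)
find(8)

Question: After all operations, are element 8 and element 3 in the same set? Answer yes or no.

Answer: no

Derivation:
Step 1: find(4) -> no change; set of 4 is {4}
Step 2: union(1, 5) -> merged; set of 1 now {1, 5}
Step 3: union(1, 8) -> merged; set of 1 now {1, 5, 8}
Step 4: union(5, 6) -> merged; set of 5 now {1, 5, 6, 8}
Step 5: union(6, 8) -> already same set; set of 6 now {1, 5, 6, 8}
Step 6: union(4, 8) -> merged; set of 4 now {1, 4, 5, 6, 8}
Step 7: find(4) -> no change; set of 4 is {1, 4, 5, 6, 8}
Step 8: find(8) -> no change; set of 8 is {1, 4, 5, 6, 8}
Set of 8: {1, 4, 5, 6, 8}; 3 is not a member.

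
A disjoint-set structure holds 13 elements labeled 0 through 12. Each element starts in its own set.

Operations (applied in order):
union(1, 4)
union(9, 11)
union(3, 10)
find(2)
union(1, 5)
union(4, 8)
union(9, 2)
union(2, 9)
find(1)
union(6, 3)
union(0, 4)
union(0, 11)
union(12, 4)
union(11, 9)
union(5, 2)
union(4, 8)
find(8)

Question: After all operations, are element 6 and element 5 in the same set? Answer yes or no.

Step 1: union(1, 4) -> merged; set of 1 now {1, 4}
Step 2: union(9, 11) -> merged; set of 9 now {9, 11}
Step 3: union(3, 10) -> merged; set of 3 now {3, 10}
Step 4: find(2) -> no change; set of 2 is {2}
Step 5: union(1, 5) -> merged; set of 1 now {1, 4, 5}
Step 6: union(4, 8) -> merged; set of 4 now {1, 4, 5, 8}
Step 7: union(9, 2) -> merged; set of 9 now {2, 9, 11}
Step 8: union(2, 9) -> already same set; set of 2 now {2, 9, 11}
Step 9: find(1) -> no change; set of 1 is {1, 4, 5, 8}
Step 10: union(6, 3) -> merged; set of 6 now {3, 6, 10}
Step 11: union(0, 4) -> merged; set of 0 now {0, 1, 4, 5, 8}
Step 12: union(0, 11) -> merged; set of 0 now {0, 1, 2, 4, 5, 8, 9, 11}
Step 13: union(12, 4) -> merged; set of 12 now {0, 1, 2, 4, 5, 8, 9, 11, 12}
Step 14: union(11, 9) -> already same set; set of 11 now {0, 1, 2, 4, 5, 8, 9, 11, 12}
Step 15: union(5, 2) -> already same set; set of 5 now {0, 1, 2, 4, 5, 8, 9, 11, 12}
Step 16: union(4, 8) -> already same set; set of 4 now {0, 1, 2, 4, 5, 8, 9, 11, 12}
Step 17: find(8) -> no change; set of 8 is {0, 1, 2, 4, 5, 8, 9, 11, 12}
Set of 6: {3, 6, 10}; 5 is not a member.

Answer: no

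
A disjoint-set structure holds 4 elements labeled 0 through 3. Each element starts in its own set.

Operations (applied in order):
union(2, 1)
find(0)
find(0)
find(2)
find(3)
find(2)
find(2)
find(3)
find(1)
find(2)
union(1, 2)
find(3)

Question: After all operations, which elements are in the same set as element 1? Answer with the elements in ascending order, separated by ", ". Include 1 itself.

Answer: 1, 2

Derivation:
Step 1: union(2, 1) -> merged; set of 2 now {1, 2}
Step 2: find(0) -> no change; set of 0 is {0}
Step 3: find(0) -> no change; set of 0 is {0}
Step 4: find(2) -> no change; set of 2 is {1, 2}
Step 5: find(3) -> no change; set of 3 is {3}
Step 6: find(2) -> no change; set of 2 is {1, 2}
Step 7: find(2) -> no change; set of 2 is {1, 2}
Step 8: find(3) -> no change; set of 3 is {3}
Step 9: find(1) -> no change; set of 1 is {1, 2}
Step 10: find(2) -> no change; set of 2 is {1, 2}
Step 11: union(1, 2) -> already same set; set of 1 now {1, 2}
Step 12: find(3) -> no change; set of 3 is {3}
Component of 1: {1, 2}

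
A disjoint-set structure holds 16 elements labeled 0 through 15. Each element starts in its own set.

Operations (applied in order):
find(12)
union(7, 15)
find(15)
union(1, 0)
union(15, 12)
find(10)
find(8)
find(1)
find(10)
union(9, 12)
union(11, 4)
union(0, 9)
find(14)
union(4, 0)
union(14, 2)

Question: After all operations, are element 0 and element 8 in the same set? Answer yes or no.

Answer: no

Derivation:
Step 1: find(12) -> no change; set of 12 is {12}
Step 2: union(7, 15) -> merged; set of 7 now {7, 15}
Step 3: find(15) -> no change; set of 15 is {7, 15}
Step 4: union(1, 0) -> merged; set of 1 now {0, 1}
Step 5: union(15, 12) -> merged; set of 15 now {7, 12, 15}
Step 6: find(10) -> no change; set of 10 is {10}
Step 7: find(8) -> no change; set of 8 is {8}
Step 8: find(1) -> no change; set of 1 is {0, 1}
Step 9: find(10) -> no change; set of 10 is {10}
Step 10: union(9, 12) -> merged; set of 9 now {7, 9, 12, 15}
Step 11: union(11, 4) -> merged; set of 11 now {4, 11}
Step 12: union(0, 9) -> merged; set of 0 now {0, 1, 7, 9, 12, 15}
Step 13: find(14) -> no change; set of 14 is {14}
Step 14: union(4, 0) -> merged; set of 4 now {0, 1, 4, 7, 9, 11, 12, 15}
Step 15: union(14, 2) -> merged; set of 14 now {2, 14}
Set of 0: {0, 1, 4, 7, 9, 11, 12, 15}; 8 is not a member.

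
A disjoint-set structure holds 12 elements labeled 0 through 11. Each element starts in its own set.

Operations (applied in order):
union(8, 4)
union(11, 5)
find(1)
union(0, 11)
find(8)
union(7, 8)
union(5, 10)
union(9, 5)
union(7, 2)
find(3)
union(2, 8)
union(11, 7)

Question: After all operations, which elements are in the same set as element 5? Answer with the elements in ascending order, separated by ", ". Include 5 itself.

Step 1: union(8, 4) -> merged; set of 8 now {4, 8}
Step 2: union(11, 5) -> merged; set of 11 now {5, 11}
Step 3: find(1) -> no change; set of 1 is {1}
Step 4: union(0, 11) -> merged; set of 0 now {0, 5, 11}
Step 5: find(8) -> no change; set of 8 is {4, 8}
Step 6: union(7, 8) -> merged; set of 7 now {4, 7, 8}
Step 7: union(5, 10) -> merged; set of 5 now {0, 5, 10, 11}
Step 8: union(9, 5) -> merged; set of 9 now {0, 5, 9, 10, 11}
Step 9: union(7, 2) -> merged; set of 7 now {2, 4, 7, 8}
Step 10: find(3) -> no change; set of 3 is {3}
Step 11: union(2, 8) -> already same set; set of 2 now {2, 4, 7, 8}
Step 12: union(11, 7) -> merged; set of 11 now {0, 2, 4, 5, 7, 8, 9, 10, 11}
Component of 5: {0, 2, 4, 5, 7, 8, 9, 10, 11}

Answer: 0, 2, 4, 5, 7, 8, 9, 10, 11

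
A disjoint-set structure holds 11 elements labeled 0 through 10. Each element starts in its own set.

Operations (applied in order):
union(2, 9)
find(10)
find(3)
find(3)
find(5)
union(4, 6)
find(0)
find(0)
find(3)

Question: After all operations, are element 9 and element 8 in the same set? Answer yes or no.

Step 1: union(2, 9) -> merged; set of 2 now {2, 9}
Step 2: find(10) -> no change; set of 10 is {10}
Step 3: find(3) -> no change; set of 3 is {3}
Step 4: find(3) -> no change; set of 3 is {3}
Step 5: find(5) -> no change; set of 5 is {5}
Step 6: union(4, 6) -> merged; set of 4 now {4, 6}
Step 7: find(0) -> no change; set of 0 is {0}
Step 8: find(0) -> no change; set of 0 is {0}
Step 9: find(3) -> no change; set of 3 is {3}
Set of 9: {2, 9}; 8 is not a member.

Answer: no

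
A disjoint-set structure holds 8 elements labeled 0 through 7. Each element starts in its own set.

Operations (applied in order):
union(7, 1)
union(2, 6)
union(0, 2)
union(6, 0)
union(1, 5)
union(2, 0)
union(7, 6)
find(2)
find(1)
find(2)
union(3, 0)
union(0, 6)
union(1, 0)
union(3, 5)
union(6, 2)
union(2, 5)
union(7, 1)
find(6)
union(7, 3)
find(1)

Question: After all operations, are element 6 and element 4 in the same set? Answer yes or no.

Step 1: union(7, 1) -> merged; set of 7 now {1, 7}
Step 2: union(2, 6) -> merged; set of 2 now {2, 6}
Step 3: union(0, 2) -> merged; set of 0 now {0, 2, 6}
Step 4: union(6, 0) -> already same set; set of 6 now {0, 2, 6}
Step 5: union(1, 5) -> merged; set of 1 now {1, 5, 7}
Step 6: union(2, 0) -> already same set; set of 2 now {0, 2, 6}
Step 7: union(7, 6) -> merged; set of 7 now {0, 1, 2, 5, 6, 7}
Step 8: find(2) -> no change; set of 2 is {0, 1, 2, 5, 6, 7}
Step 9: find(1) -> no change; set of 1 is {0, 1, 2, 5, 6, 7}
Step 10: find(2) -> no change; set of 2 is {0, 1, 2, 5, 6, 7}
Step 11: union(3, 0) -> merged; set of 3 now {0, 1, 2, 3, 5, 6, 7}
Step 12: union(0, 6) -> already same set; set of 0 now {0, 1, 2, 3, 5, 6, 7}
Step 13: union(1, 0) -> already same set; set of 1 now {0, 1, 2, 3, 5, 6, 7}
Step 14: union(3, 5) -> already same set; set of 3 now {0, 1, 2, 3, 5, 6, 7}
Step 15: union(6, 2) -> already same set; set of 6 now {0, 1, 2, 3, 5, 6, 7}
Step 16: union(2, 5) -> already same set; set of 2 now {0, 1, 2, 3, 5, 6, 7}
Step 17: union(7, 1) -> already same set; set of 7 now {0, 1, 2, 3, 5, 6, 7}
Step 18: find(6) -> no change; set of 6 is {0, 1, 2, 3, 5, 6, 7}
Step 19: union(7, 3) -> already same set; set of 7 now {0, 1, 2, 3, 5, 6, 7}
Step 20: find(1) -> no change; set of 1 is {0, 1, 2, 3, 5, 6, 7}
Set of 6: {0, 1, 2, 3, 5, 6, 7}; 4 is not a member.

Answer: no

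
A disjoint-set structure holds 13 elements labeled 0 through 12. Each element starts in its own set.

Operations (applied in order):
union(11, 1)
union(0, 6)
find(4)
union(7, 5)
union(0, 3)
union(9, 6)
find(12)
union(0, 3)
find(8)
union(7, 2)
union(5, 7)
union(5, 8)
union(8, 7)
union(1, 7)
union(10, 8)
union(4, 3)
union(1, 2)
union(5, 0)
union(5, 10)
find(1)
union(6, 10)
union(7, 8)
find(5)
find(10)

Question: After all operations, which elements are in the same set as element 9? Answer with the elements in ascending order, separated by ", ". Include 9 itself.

Step 1: union(11, 1) -> merged; set of 11 now {1, 11}
Step 2: union(0, 6) -> merged; set of 0 now {0, 6}
Step 3: find(4) -> no change; set of 4 is {4}
Step 4: union(7, 5) -> merged; set of 7 now {5, 7}
Step 5: union(0, 3) -> merged; set of 0 now {0, 3, 6}
Step 6: union(9, 6) -> merged; set of 9 now {0, 3, 6, 9}
Step 7: find(12) -> no change; set of 12 is {12}
Step 8: union(0, 3) -> already same set; set of 0 now {0, 3, 6, 9}
Step 9: find(8) -> no change; set of 8 is {8}
Step 10: union(7, 2) -> merged; set of 7 now {2, 5, 7}
Step 11: union(5, 7) -> already same set; set of 5 now {2, 5, 7}
Step 12: union(5, 8) -> merged; set of 5 now {2, 5, 7, 8}
Step 13: union(8, 7) -> already same set; set of 8 now {2, 5, 7, 8}
Step 14: union(1, 7) -> merged; set of 1 now {1, 2, 5, 7, 8, 11}
Step 15: union(10, 8) -> merged; set of 10 now {1, 2, 5, 7, 8, 10, 11}
Step 16: union(4, 3) -> merged; set of 4 now {0, 3, 4, 6, 9}
Step 17: union(1, 2) -> already same set; set of 1 now {1, 2, 5, 7, 8, 10, 11}
Step 18: union(5, 0) -> merged; set of 5 now {0, 1, 2, 3, 4, 5, 6, 7, 8, 9, 10, 11}
Step 19: union(5, 10) -> already same set; set of 5 now {0, 1, 2, 3, 4, 5, 6, 7, 8, 9, 10, 11}
Step 20: find(1) -> no change; set of 1 is {0, 1, 2, 3, 4, 5, 6, 7, 8, 9, 10, 11}
Step 21: union(6, 10) -> already same set; set of 6 now {0, 1, 2, 3, 4, 5, 6, 7, 8, 9, 10, 11}
Step 22: union(7, 8) -> already same set; set of 7 now {0, 1, 2, 3, 4, 5, 6, 7, 8, 9, 10, 11}
Step 23: find(5) -> no change; set of 5 is {0, 1, 2, 3, 4, 5, 6, 7, 8, 9, 10, 11}
Step 24: find(10) -> no change; set of 10 is {0, 1, 2, 3, 4, 5, 6, 7, 8, 9, 10, 11}
Component of 9: {0, 1, 2, 3, 4, 5, 6, 7, 8, 9, 10, 11}

Answer: 0, 1, 2, 3, 4, 5, 6, 7, 8, 9, 10, 11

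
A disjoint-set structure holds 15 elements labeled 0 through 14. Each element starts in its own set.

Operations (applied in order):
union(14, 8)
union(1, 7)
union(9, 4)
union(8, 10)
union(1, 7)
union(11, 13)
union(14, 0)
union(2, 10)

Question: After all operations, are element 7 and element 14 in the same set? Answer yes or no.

Answer: no

Derivation:
Step 1: union(14, 8) -> merged; set of 14 now {8, 14}
Step 2: union(1, 7) -> merged; set of 1 now {1, 7}
Step 3: union(9, 4) -> merged; set of 9 now {4, 9}
Step 4: union(8, 10) -> merged; set of 8 now {8, 10, 14}
Step 5: union(1, 7) -> already same set; set of 1 now {1, 7}
Step 6: union(11, 13) -> merged; set of 11 now {11, 13}
Step 7: union(14, 0) -> merged; set of 14 now {0, 8, 10, 14}
Step 8: union(2, 10) -> merged; set of 2 now {0, 2, 8, 10, 14}
Set of 7: {1, 7}; 14 is not a member.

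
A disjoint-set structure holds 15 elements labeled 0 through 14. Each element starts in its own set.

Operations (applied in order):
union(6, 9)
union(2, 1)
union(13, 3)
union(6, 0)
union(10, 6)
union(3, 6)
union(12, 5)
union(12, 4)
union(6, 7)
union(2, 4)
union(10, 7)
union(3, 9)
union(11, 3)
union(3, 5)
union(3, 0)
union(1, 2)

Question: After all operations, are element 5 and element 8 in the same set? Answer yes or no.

Answer: no

Derivation:
Step 1: union(6, 9) -> merged; set of 6 now {6, 9}
Step 2: union(2, 1) -> merged; set of 2 now {1, 2}
Step 3: union(13, 3) -> merged; set of 13 now {3, 13}
Step 4: union(6, 0) -> merged; set of 6 now {0, 6, 9}
Step 5: union(10, 6) -> merged; set of 10 now {0, 6, 9, 10}
Step 6: union(3, 6) -> merged; set of 3 now {0, 3, 6, 9, 10, 13}
Step 7: union(12, 5) -> merged; set of 12 now {5, 12}
Step 8: union(12, 4) -> merged; set of 12 now {4, 5, 12}
Step 9: union(6, 7) -> merged; set of 6 now {0, 3, 6, 7, 9, 10, 13}
Step 10: union(2, 4) -> merged; set of 2 now {1, 2, 4, 5, 12}
Step 11: union(10, 7) -> already same set; set of 10 now {0, 3, 6, 7, 9, 10, 13}
Step 12: union(3, 9) -> already same set; set of 3 now {0, 3, 6, 7, 9, 10, 13}
Step 13: union(11, 3) -> merged; set of 11 now {0, 3, 6, 7, 9, 10, 11, 13}
Step 14: union(3, 5) -> merged; set of 3 now {0, 1, 2, 3, 4, 5, 6, 7, 9, 10, 11, 12, 13}
Step 15: union(3, 0) -> already same set; set of 3 now {0, 1, 2, 3, 4, 5, 6, 7, 9, 10, 11, 12, 13}
Step 16: union(1, 2) -> already same set; set of 1 now {0, 1, 2, 3, 4, 5, 6, 7, 9, 10, 11, 12, 13}
Set of 5: {0, 1, 2, 3, 4, 5, 6, 7, 9, 10, 11, 12, 13}; 8 is not a member.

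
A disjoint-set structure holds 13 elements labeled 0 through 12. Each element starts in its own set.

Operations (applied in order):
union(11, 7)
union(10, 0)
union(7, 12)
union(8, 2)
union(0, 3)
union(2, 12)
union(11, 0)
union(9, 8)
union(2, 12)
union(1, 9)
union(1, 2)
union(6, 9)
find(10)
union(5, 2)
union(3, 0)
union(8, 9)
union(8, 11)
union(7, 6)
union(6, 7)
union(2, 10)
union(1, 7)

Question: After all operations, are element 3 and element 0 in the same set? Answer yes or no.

Step 1: union(11, 7) -> merged; set of 11 now {7, 11}
Step 2: union(10, 0) -> merged; set of 10 now {0, 10}
Step 3: union(7, 12) -> merged; set of 7 now {7, 11, 12}
Step 4: union(8, 2) -> merged; set of 8 now {2, 8}
Step 5: union(0, 3) -> merged; set of 0 now {0, 3, 10}
Step 6: union(2, 12) -> merged; set of 2 now {2, 7, 8, 11, 12}
Step 7: union(11, 0) -> merged; set of 11 now {0, 2, 3, 7, 8, 10, 11, 12}
Step 8: union(9, 8) -> merged; set of 9 now {0, 2, 3, 7, 8, 9, 10, 11, 12}
Step 9: union(2, 12) -> already same set; set of 2 now {0, 2, 3, 7, 8, 9, 10, 11, 12}
Step 10: union(1, 9) -> merged; set of 1 now {0, 1, 2, 3, 7, 8, 9, 10, 11, 12}
Step 11: union(1, 2) -> already same set; set of 1 now {0, 1, 2, 3, 7, 8, 9, 10, 11, 12}
Step 12: union(6, 9) -> merged; set of 6 now {0, 1, 2, 3, 6, 7, 8, 9, 10, 11, 12}
Step 13: find(10) -> no change; set of 10 is {0, 1, 2, 3, 6, 7, 8, 9, 10, 11, 12}
Step 14: union(5, 2) -> merged; set of 5 now {0, 1, 2, 3, 5, 6, 7, 8, 9, 10, 11, 12}
Step 15: union(3, 0) -> already same set; set of 3 now {0, 1, 2, 3, 5, 6, 7, 8, 9, 10, 11, 12}
Step 16: union(8, 9) -> already same set; set of 8 now {0, 1, 2, 3, 5, 6, 7, 8, 9, 10, 11, 12}
Step 17: union(8, 11) -> already same set; set of 8 now {0, 1, 2, 3, 5, 6, 7, 8, 9, 10, 11, 12}
Step 18: union(7, 6) -> already same set; set of 7 now {0, 1, 2, 3, 5, 6, 7, 8, 9, 10, 11, 12}
Step 19: union(6, 7) -> already same set; set of 6 now {0, 1, 2, 3, 5, 6, 7, 8, 9, 10, 11, 12}
Step 20: union(2, 10) -> already same set; set of 2 now {0, 1, 2, 3, 5, 6, 7, 8, 9, 10, 11, 12}
Step 21: union(1, 7) -> already same set; set of 1 now {0, 1, 2, 3, 5, 6, 7, 8, 9, 10, 11, 12}
Set of 3: {0, 1, 2, 3, 5, 6, 7, 8, 9, 10, 11, 12}; 0 is a member.

Answer: yes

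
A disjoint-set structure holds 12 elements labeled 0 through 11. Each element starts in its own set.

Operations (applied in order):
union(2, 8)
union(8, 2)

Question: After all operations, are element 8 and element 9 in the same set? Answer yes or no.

Step 1: union(2, 8) -> merged; set of 2 now {2, 8}
Step 2: union(8, 2) -> already same set; set of 8 now {2, 8}
Set of 8: {2, 8}; 9 is not a member.

Answer: no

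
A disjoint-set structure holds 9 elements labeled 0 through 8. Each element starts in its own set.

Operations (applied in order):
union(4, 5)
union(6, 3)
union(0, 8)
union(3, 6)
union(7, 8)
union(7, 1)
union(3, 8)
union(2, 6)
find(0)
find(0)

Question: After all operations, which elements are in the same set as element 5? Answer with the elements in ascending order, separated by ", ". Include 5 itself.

Answer: 4, 5

Derivation:
Step 1: union(4, 5) -> merged; set of 4 now {4, 5}
Step 2: union(6, 3) -> merged; set of 6 now {3, 6}
Step 3: union(0, 8) -> merged; set of 0 now {0, 8}
Step 4: union(3, 6) -> already same set; set of 3 now {3, 6}
Step 5: union(7, 8) -> merged; set of 7 now {0, 7, 8}
Step 6: union(7, 1) -> merged; set of 7 now {0, 1, 7, 8}
Step 7: union(3, 8) -> merged; set of 3 now {0, 1, 3, 6, 7, 8}
Step 8: union(2, 6) -> merged; set of 2 now {0, 1, 2, 3, 6, 7, 8}
Step 9: find(0) -> no change; set of 0 is {0, 1, 2, 3, 6, 7, 8}
Step 10: find(0) -> no change; set of 0 is {0, 1, 2, 3, 6, 7, 8}
Component of 5: {4, 5}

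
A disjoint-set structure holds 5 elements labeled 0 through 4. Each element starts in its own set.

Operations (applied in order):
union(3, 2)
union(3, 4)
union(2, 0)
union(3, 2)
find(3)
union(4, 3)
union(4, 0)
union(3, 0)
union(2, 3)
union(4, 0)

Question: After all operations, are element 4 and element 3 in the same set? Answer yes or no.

Answer: yes

Derivation:
Step 1: union(3, 2) -> merged; set of 3 now {2, 3}
Step 2: union(3, 4) -> merged; set of 3 now {2, 3, 4}
Step 3: union(2, 0) -> merged; set of 2 now {0, 2, 3, 4}
Step 4: union(3, 2) -> already same set; set of 3 now {0, 2, 3, 4}
Step 5: find(3) -> no change; set of 3 is {0, 2, 3, 4}
Step 6: union(4, 3) -> already same set; set of 4 now {0, 2, 3, 4}
Step 7: union(4, 0) -> already same set; set of 4 now {0, 2, 3, 4}
Step 8: union(3, 0) -> already same set; set of 3 now {0, 2, 3, 4}
Step 9: union(2, 3) -> already same set; set of 2 now {0, 2, 3, 4}
Step 10: union(4, 0) -> already same set; set of 4 now {0, 2, 3, 4}
Set of 4: {0, 2, 3, 4}; 3 is a member.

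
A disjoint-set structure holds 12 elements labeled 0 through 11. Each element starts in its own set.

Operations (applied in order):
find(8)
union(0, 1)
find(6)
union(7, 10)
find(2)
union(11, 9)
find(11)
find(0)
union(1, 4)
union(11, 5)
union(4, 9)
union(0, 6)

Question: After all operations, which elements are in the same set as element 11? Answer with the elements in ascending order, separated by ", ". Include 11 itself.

Step 1: find(8) -> no change; set of 8 is {8}
Step 2: union(0, 1) -> merged; set of 0 now {0, 1}
Step 3: find(6) -> no change; set of 6 is {6}
Step 4: union(7, 10) -> merged; set of 7 now {7, 10}
Step 5: find(2) -> no change; set of 2 is {2}
Step 6: union(11, 9) -> merged; set of 11 now {9, 11}
Step 7: find(11) -> no change; set of 11 is {9, 11}
Step 8: find(0) -> no change; set of 0 is {0, 1}
Step 9: union(1, 4) -> merged; set of 1 now {0, 1, 4}
Step 10: union(11, 5) -> merged; set of 11 now {5, 9, 11}
Step 11: union(4, 9) -> merged; set of 4 now {0, 1, 4, 5, 9, 11}
Step 12: union(0, 6) -> merged; set of 0 now {0, 1, 4, 5, 6, 9, 11}
Component of 11: {0, 1, 4, 5, 6, 9, 11}

Answer: 0, 1, 4, 5, 6, 9, 11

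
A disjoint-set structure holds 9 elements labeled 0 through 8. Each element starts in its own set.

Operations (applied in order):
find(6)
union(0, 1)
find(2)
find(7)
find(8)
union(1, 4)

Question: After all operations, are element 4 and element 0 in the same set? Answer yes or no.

Step 1: find(6) -> no change; set of 6 is {6}
Step 2: union(0, 1) -> merged; set of 0 now {0, 1}
Step 3: find(2) -> no change; set of 2 is {2}
Step 4: find(7) -> no change; set of 7 is {7}
Step 5: find(8) -> no change; set of 8 is {8}
Step 6: union(1, 4) -> merged; set of 1 now {0, 1, 4}
Set of 4: {0, 1, 4}; 0 is a member.

Answer: yes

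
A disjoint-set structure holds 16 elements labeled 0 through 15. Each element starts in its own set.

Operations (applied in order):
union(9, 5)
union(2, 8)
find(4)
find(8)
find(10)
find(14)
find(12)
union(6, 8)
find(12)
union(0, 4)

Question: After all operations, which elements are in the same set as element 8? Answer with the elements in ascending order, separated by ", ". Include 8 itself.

Step 1: union(9, 5) -> merged; set of 9 now {5, 9}
Step 2: union(2, 8) -> merged; set of 2 now {2, 8}
Step 3: find(4) -> no change; set of 4 is {4}
Step 4: find(8) -> no change; set of 8 is {2, 8}
Step 5: find(10) -> no change; set of 10 is {10}
Step 6: find(14) -> no change; set of 14 is {14}
Step 7: find(12) -> no change; set of 12 is {12}
Step 8: union(6, 8) -> merged; set of 6 now {2, 6, 8}
Step 9: find(12) -> no change; set of 12 is {12}
Step 10: union(0, 4) -> merged; set of 0 now {0, 4}
Component of 8: {2, 6, 8}

Answer: 2, 6, 8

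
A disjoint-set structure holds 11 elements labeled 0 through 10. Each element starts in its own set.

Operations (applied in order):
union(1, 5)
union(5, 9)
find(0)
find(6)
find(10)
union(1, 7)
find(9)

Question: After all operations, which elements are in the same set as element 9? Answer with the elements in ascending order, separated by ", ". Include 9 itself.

Answer: 1, 5, 7, 9

Derivation:
Step 1: union(1, 5) -> merged; set of 1 now {1, 5}
Step 2: union(5, 9) -> merged; set of 5 now {1, 5, 9}
Step 3: find(0) -> no change; set of 0 is {0}
Step 4: find(6) -> no change; set of 6 is {6}
Step 5: find(10) -> no change; set of 10 is {10}
Step 6: union(1, 7) -> merged; set of 1 now {1, 5, 7, 9}
Step 7: find(9) -> no change; set of 9 is {1, 5, 7, 9}
Component of 9: {1, 5, 7, 9}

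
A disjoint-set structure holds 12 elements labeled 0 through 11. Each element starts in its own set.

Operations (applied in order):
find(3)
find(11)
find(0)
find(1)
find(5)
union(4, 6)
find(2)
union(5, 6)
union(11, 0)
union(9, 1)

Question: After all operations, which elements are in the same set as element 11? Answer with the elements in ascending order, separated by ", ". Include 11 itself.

Answer: 0, 11

Derivation:
Step 1: find(3) -> no change; set of 3 is {3}
Step 2: find(11) -> no change; set of 11 is {11}
Step 3: find(0) -> no change; set of 0 is {0}
Step 4: find(1) -> no change; set of 1 is {1}
Step 5: find(5) -> no change; set of 5 is {5}
Step 6: union(4, 6) -> merged; set of 4 now {4, 6}
Step 7: find(2) -> no change; set of 2 is {2}
Step 8: union(5, 6) -> merged; set of 5 now {4, 5, 6}
Step 9: union(11, 0) -> merged; set of 11 now {0, 11}
Step 10: union(9, 1) -> merged; set of 9 now {1, 9}
Component of 11: {0, 11}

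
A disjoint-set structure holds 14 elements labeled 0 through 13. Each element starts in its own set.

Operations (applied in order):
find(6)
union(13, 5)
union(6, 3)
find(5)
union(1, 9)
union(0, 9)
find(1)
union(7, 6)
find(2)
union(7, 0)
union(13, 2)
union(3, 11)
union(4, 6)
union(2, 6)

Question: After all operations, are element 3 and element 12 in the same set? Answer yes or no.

Step 1: find(6) -> no change; set of 6 is {6}
Step 2: union(13, 5) -> merged; set of 13 now {5, 13}
Step 3: union(6, 3) -> merged; set of 6 now {3, 6}
Step 4: find(5) -> no change; set of 5 is {5, 13}
Step 5: union(1, 9) -> merged; set of 1 now {1, 9}
Step 6: union(0, 9) -> merged; set of 0 now {0, 1, 9}
Step 7: find(1) -> no change; set of 1 is {0, 1, 9}
Step 8: union(7, 6) -> merged; set of 7 now {3, 6, 7}
Step 9: find(2) -> no change; set of 2 is {2}
Step 10: union(7, 0) -> merged; set of 7 now {0, 1, 3, 6, 7, 9}
Step 11: union(13, 2) -> merged; set of 13 now {2, 5, 13}
Step 12: union(3, 11) -> merged; set of 3 now {0, 1, 3, 6, 7, 9, 11}
Step 13: union(4, 6) -> merged; set of 4 now {0, 1, 3, 4, 6, 7, 9, 11}
Step 14: union(2, 6) -> merged; set of 2 now {0, 1, 2, 3, 4, 5, 6, 7, 9, 11, 13}
Set of 3: {0, 1, 2, 3, 4, 5, 6, 7, 9, 11, 13}; 12 is not a member.

Answer: no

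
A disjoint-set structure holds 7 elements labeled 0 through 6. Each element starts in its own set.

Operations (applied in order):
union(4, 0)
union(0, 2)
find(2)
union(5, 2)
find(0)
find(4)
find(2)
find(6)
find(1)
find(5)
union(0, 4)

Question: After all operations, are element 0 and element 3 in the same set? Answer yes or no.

Step 1: union(4, 0) -> merged; set of 4 now {0, 4}
Step 2: union(0, 2) -> merged; set of 0 now {0, 2, 4}
Step 3: find(2) -> no change; set of 2 is {0, 2, 4}
Step 4: union(5, 2) -> merged; set of 5 now {0, 2, 4, 5}
Step 5: find(0) -> no change; set of 0 is {0, 2, 4, 5}
Step 6: find(4) -> no change; set of 4 is {0, 2, 4, 5}
Step 7: find(2) -> no change; set of 2 is {0, 2, 4, 5}
Step 8: find(6) -> no change; set of 6 is {6}
Step 9: find(1) -> no change; set of 1 is {1}
Step 10: find(5) -> no change; set of 5 is {0, 2, 4, 5}
Step 11: union(0, 4) -> already same set; set of 0 now {0, 2, 4, 5}
Set of 0: {0, 2, 4, 5}; 3 is not a member.

Answer: no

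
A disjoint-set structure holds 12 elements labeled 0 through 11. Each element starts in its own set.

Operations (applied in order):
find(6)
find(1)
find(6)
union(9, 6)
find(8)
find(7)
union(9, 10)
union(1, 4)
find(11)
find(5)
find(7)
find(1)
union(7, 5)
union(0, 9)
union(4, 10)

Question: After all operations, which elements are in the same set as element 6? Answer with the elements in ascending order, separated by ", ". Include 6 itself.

Step 1: find(6) -> no change; set of 6 is {6}
Step 2: find(1) -> no change; set of 1 is {1}
Step 3: find(6) -> no change; set of 6 is {6}
Step 4: union(9, 6) -> merged; set of 9 now {6, 9}
Step 5: find(8) -> no change; set of 8 is {8}
Step 6: find(7) -> no change; set of 7 is {7}
Step 7: union(9, 10) -> merged; set of 9 now {6, 9, 10}
Step 8: union(1, 4) -> merged; set of 1 now {1, 4}
Step 9: find(11) -> no change; set of 11 is {11}
Step 10: find(5) -> no change; set of 5 is {5}
Step 11: find(7) -> no change; set of 7 is {7}
Step 12: find(1) -> no change; set of 1 is {1, 4}
Step 13: union(7, 5) -> merged; set of 7 now {5, 7}
Step 14: union(0, 9) -> merged; set of 0 now {0, 6, 9, 10}
Step 15: union(4, 10) -> merged; set of 4 now {0, 1, 4, 6, 9, 10}
Component of 6: {0, 1, 4, 6, 9, 10}

Answer: 0, 1, 4, 6, 9, 10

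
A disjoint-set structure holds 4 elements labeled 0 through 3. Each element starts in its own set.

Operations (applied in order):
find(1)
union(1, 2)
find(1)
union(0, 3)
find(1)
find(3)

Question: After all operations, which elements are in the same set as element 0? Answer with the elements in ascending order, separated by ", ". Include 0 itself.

Step 1: find(1) -> no change; set of 1 is {1}
Step 2: union(1, 2) -> merged; set of 1 now {1, 2}
Step 3: find(1) -> no change; set of 1 is {1, 2}
Step 4: union(0, 3) -> merged; set of 0 now {0, 3}
Step 5: find(1) -> no change; set of 1 is {1, 2}
Step 6: find(3) -> no change; set of 3 is {0, 3}
Component of 0: {0, 3}

Answer: 0, 3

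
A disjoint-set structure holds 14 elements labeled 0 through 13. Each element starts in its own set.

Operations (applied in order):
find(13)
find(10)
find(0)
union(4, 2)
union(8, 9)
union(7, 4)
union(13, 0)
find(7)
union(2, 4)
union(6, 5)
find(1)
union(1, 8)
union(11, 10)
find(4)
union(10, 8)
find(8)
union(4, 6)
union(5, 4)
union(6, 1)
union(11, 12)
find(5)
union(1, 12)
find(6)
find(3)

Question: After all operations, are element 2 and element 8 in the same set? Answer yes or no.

Step 1: find(13) -> no change; set of 13 is {13}
Step 2: find(10) -> no change; set of 10 is {10}
Step 3: find(0) -> no change; set of 0 is {0}
Step 4: union(4, 2) -> merged; set of 4 now {2, 4}
Step 5: union(8, 9) -> merged; set of 8 now {8, 9}
Step 6: union(7, 4) -> merged; set of 7 now {2, 4, 7}
Step 7: union(13, 0) -> merged; set of 13 now {0, 13}
Step 8: find(7) -> no change; set of 7 is {2, 4, 7}
Step 9: union(2, 4) -> already same set; set of 2 now {2, 4, 7}
Step 10: union(6, 5) -> merged; set of 6 now {5, 6}
Step 11: find(1) -> no change; set of 1 is {1}
Step 12: union(1, 8) -> merged; set of 1 now {1, 8, 9}
Step 13: union(11, 10) -> merged; set of 11 now {10, 11}
Step 14: find(4) -> no change; set of 4 is {2, 4, 7}
Step 15: union(10, 8) -> merged; set of 10 now {1, 8, 9, 10, 11}
Step 16: find(8) -> no change; set of 8 is {1, 8, 9, 10, 11}
Step 17: union(4, 6) -> merged; set of 4 now {2, 4, 5, 6, 7}
Step 18: union(5, 4) -> already same set; set of 5 now {2, 4, 5, 6, 7}
Step 19: union(6, 1) -> merged; set of 6 now {1, 2, 4, 5, 6, 7, 8, 9, 10, 11}
Step 20: union(11, 12) -> merged; set of 11 now {1, 2, 4, 5, 6, 7, 8, 9, 10, 11, 12}
Step 21: find(5) -> no change; set of 5 is {1, 2, 4, 5, 6, 7, 8, 9, 10, 11, 12}
Step 22: union(1, 12) -> already same set; set of 1 now {1, 2, 4, 5, 6, 7, 8, 9, 10, 11, 12}
Step 23: find(6) -> no change; set of 6 is {1, 2, 4, 5, 6, 7, 8, 9, 10, 11, 12}
Step 24: find(3) -> no change; set of 3 is {3}
Set of 2: {1, 2, 4, 5, 6, 7, 8, 9, 10, 11, 12}; 8 is a member.

Answer: yes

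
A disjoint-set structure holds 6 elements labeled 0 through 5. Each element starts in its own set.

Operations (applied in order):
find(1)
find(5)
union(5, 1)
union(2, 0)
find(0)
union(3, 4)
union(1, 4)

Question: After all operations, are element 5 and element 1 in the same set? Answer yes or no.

Step 1: find(1) -> no change; set of 1 is {1}
Step 2: find(5) -> no change; set of 5 is {5}
Step 3: union(5, 1) -> merged; set of 5 now {1, 5}
Step 4: union(2, 0) -> merged; set of 2 now {0, 2}
Step 5: find(0) -> no change; set of 0 is {0, 2}
Step 6: union(3, 4) -> merged; set of 3 now {3, 4}
Step 7: union(1, 4) -> merged; set of 1 now {1, 3, 4, 5}
Set of 5: {1, 3, 4, 5}; 1 is a member.

Answer: yes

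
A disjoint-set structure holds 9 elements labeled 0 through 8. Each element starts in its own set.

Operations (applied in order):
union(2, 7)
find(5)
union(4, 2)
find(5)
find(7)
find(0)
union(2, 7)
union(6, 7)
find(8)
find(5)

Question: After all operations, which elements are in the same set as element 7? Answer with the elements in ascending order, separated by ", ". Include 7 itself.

Step 1: union(2, 7) -> merged; set of 2 now {2, 7}
Step 2: find(5) -> no change; set of 5 is {5}
Step 3: union(4, 2) -> merged; set of 4 now {2, 4, 7}
Step 4: find(5) -> no change; set of 5 is {5}
Step 5: find(7) -> no change; set of 7 is {2, 4, 7}
Step 6: find(0) -> no change; set of 0 is {0}
Step 7: union(2, 7) -> already same set; set of 2 now {2, 4, 7}
Step 8: union(6, 7) -> merged; set of 6 now {2, 4, 6, 7}
Step 9: find(8) -> no change; set of 8 is {8}
Step 10: find(5) -> no change; set of 5 is {5}
Component of 7: {2, 4, 6, 7}

Answer: 2, 4, 6, 7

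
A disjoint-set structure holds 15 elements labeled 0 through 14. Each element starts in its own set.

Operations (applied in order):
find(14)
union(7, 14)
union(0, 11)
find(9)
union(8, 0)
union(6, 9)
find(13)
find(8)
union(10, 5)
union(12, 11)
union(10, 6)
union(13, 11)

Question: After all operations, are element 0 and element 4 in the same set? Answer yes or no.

Step 1: find(14) -> no change; set of 14 is {14}
Step 2: union(7, 14) -> merged; set of 7 now {7, 14}
Step 3: union(0, 11) -> merged; set of 0 now {0, 11}
Step 4: find(9) -> no change; set of 9 is {9}
Step 5: union(8, 0) -> merged; set of 8 now {0, 8, 11}
Step 6: union(6, 9) -> merged; set of 6 now {6, 9}
Step 7: find(13) -> no change; set of 13 is {13}
Step 8: find(8) -> no change; set of 8 is {0, 8, 11}
Step 9: union(10, 5) -> merged; set of 10 now {5, 10}
Step 10: union(12, 11) -> merged; set of 12 now {0, 8, 11, 12}
Step 11: union(10, 6) -> merged; set of 10 now {5, 6, 9, 10}
Step 12: union(13, 11) -> merged; set of 13 now {0, 8, 11, 12, 13}
Set of 0: {0, 8, 11, 12, 13}; 4 is not a member.

Answer: no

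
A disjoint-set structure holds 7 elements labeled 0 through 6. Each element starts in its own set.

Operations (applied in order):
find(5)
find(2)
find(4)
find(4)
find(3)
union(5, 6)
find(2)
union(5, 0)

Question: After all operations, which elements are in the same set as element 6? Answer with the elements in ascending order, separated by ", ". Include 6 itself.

Answer: 0, 5, 6

Derivation:
Step 1: find(5) -> no change; set of 5 is {5}
Step 2: find(2) -> no change; set of 2 is {2}
Step 3: find(4) -> no change; set of 4 is {4}
Step 4: find(4) -> no change; set of 4 is {4}
Step 5: find(3) -> no change; set of 3 is {3}
Step 6: union(5, 6) -> merged; set of 5 now {5, 6}
Step 7: find(2) -> no change; set of 2 is {2}
Step 8: union(5, 0) -> merged; set of 5 now {0, 5, 6}
Component of 6: {0, 5, 6}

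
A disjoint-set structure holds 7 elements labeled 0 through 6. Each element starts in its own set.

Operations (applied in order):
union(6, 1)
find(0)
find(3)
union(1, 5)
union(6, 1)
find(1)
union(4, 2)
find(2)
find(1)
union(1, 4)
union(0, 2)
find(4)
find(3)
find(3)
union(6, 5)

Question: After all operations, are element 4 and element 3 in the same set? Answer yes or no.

Step 1: union(6, 1) -> merged; set of 6 now {1, 6}
Step 2: find(0) -> no change; set of 0 is {0}
Step 3: find(3) -> no change; set of 3 is {3}
Step 4: union(1, 5) -> merged; set of 1 now {1, 5, 6}
Step 5: union(6, 1) -> already same set; set of 6 now {1, 5, 6}
Step 6: find(1) -> no change; set of 1 is {1, 5, 6}
Step 7: union(4, 2) -> merged; set of 4 now {2, 4}
Step 8: find(2) -> no change; set of 2 is {2, 4}
Step 9: find(1) -> no change; set of 1 is {1, 5, 6}
Step 10: union(1, 4) -> merged; set of 1 now {1, 2, 4, 5, 6}
Step 11: union(0, 2) -> merged; set of 0 now {0, 1, 2, 4, 5, 6}
Step 12: find(4) -> no change; set of 4 is {0, 1, 2, 4, 5, 6}
Step 13: find(3) -> no change; set of 3 is {3}
Step 14: find(3) -> no change; set of 3 is {3}
Step 15: union(6, 5) -> already same set; set of 6 now {0, 1, 2, 4, 5, 6}
Set of 4: {0, 1, 2, 4, 5, 6}; 3 is not a member.

Answer: no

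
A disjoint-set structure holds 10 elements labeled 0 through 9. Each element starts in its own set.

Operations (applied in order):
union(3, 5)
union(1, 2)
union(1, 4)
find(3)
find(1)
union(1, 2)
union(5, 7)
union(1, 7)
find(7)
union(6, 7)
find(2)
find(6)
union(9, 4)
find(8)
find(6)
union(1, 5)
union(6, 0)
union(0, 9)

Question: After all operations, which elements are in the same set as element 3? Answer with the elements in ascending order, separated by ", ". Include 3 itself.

Answer: 0, 1, 2, 3, 4, 5, 6, 7, 9

Derivation:
Step 1: union(3, 5) -> merged; set of 3 now {3, 5}
Step 2: union(1, 2) -> merged; set of 1 now {1, 2}
Step 3: union(1, 4) -> merged; set of 1 now {1, 2, 4}
Step 4: find(3) -> no change; set of 3 is {3, 5}
Step 5: find(1) -> no change; set of 1 is {1, 2, 4}
Step 6: union(1, 2) -> already same set; set of 1 now {1, 2, 4}
Step 7: union(5, 7) -> merged; set of 5 now {3, 5, 7}
Step 8: union(1, 7) -> merged; set of 1 now {1, 2, 3, 4, 5, 7}
Step 9: find(7) -> no change; set of 7 is {1, 2, 3, 4, 5, 7}
Step 10: union(6, 7) -> merged; set of 6 now {1, 2, 3, 4, 5, 6, 7}
Step 11: find(2) -> no change; set of 2 is {1, 2, 3, 4, 5, 6, 7}
Step 12: find(6) -> no change; set of 6 is {1, 2, 3, 4, 5, 6, 7}
Step 13: union(9, 4) -> merged; set of 9 now {1, 2, 3, 4, 5, 6, 7, 9}
Step 14: find(8) -> no change; set of 8 is {8}
Step 15: find(6) -> no change; set of 6 is {1, 2, 3, 4, 5, 6, 7, 9}
Step 16: union(1, 5) -> already same set; set of 1 now {1, 2, 3, 4, 5, 6, 7, 9}
Step 17: union(6, 0) -> merged; set of 6 now {0, 1, 2, 3, 4, 5, 6, 7, 9}
Step 18: union(0, 9) -> already same set; set of 0 now {0, 1, 2, 3, 4, 5, 6, 7, 9}
Component of 3: {0, 1, 2, 3, 4, 5, 6, 7, 9}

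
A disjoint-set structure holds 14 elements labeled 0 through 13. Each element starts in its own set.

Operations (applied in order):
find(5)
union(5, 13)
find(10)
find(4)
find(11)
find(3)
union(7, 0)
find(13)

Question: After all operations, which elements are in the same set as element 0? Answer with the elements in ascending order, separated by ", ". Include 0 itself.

Step 1: find(5) -> no change; set of 5 is {5}
Step 2: union(5, 13) -> merged; set of 5 now {5, 13}
Step 3: find(10) -> no change; set of 10 is {10}
Step 4: find(4) -> no change; set of 4 is {4}
Step 5: find(11) -> no change; set of 11 is {11}
Step 6: find(3) -> no change; set of 3 is {3}
Step 7: union(7, 0) -> merged; set of 7 now {0, 7}
Step 8: find(13) -> no change; set of 13 is {5, 13}
Component of 0: {0, 7}

Answer: 0, 7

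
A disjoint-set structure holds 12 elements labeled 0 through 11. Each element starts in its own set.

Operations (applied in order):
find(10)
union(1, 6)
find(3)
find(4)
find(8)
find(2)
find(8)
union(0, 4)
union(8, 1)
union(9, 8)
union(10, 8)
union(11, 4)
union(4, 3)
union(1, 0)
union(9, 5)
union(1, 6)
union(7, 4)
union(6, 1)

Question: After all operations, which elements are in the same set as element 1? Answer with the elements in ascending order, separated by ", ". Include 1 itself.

Answer: 0, 1, 3, 4, 5, 6, 7, 8, 9, 10, 11

Derivation:
Step 1: find(10) -> no change; set of 10 is {10}
Step 2: union(1, 6) -> merged; set of 1 now {1, 6}
Step 3: find(3) -> no change; set of 3 is {3}
Step 4: find(4) -> no change; set of 4 is {4}
Step 5: find(8) -> no change; set of 8 is {8}
Step 6: find(2) -> no change; set of 2 is {2}
Step 7: find(8) -> no change; set of 8 is {8}
Step 8: union(0, 4) -> merged; set of 0 now {0, 4}
Step 9: union(8, 1) -> merged; set of 8 now {1, 6, 8}
Step 10: union(9, 8) -> merged; set of 9 now {1, 6, 8, 9}
Step 11: union(10, 8) -> merged; set of 10 now {1, 6, 8, 9, 10}
Step 12: union(11, 4) -> merged; set of 11 now {0, 4, 11}
Step 13: union(4, 3) -> merged; set of 4 now {0, 3, 4, 11}
Step 14: union(1, 0) -> merged; set of 1 now {0, 1, 3, 4, 6, 8, 9, 10, 11}
Step 15: union(9, 5) -> merged; set of 9 now {0, 1, 3, 4, 5, 6, 8, 9, 10, 11}
Step 16: union(1, 6) -> already same set; set of 1 now {0, 1, 3, 4, 5, 6, 8, 9, 10, 11}
Step 17: union(7, 4) -> merged; set of 7 now {0, 1, 3, 4, 5, 6, 7, 8, 9, 10, 11}
Step 18: union(6, 1) -> already same set; set of 6 now {0, 1, 3, 4, 5, 6, 7, 8, 9, 10, 11}
Component of 1: {0, 1, 3, 4, 5, 6, 7, 8, 9, 10, 11}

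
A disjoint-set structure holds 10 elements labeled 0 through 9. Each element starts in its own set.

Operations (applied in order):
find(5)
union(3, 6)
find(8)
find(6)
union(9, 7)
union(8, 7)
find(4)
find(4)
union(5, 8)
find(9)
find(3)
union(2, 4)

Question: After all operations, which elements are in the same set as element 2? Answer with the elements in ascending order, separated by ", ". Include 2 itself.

Step 1: find(5) -> no change; set of 5 is {5}
Step 2: union(3, 6) -> merged; set of 3 now {3, 6}
Step 3: find(8) -> no change; set of 8 is {8}
Step 4: find(6) -> no change; set of 6 is {3, 6}
Step 5: union(9, 7) -> merged; set of 9 now {7, 9}
Step 6: union(8, 7) -> merged; set of 8 now {7, 8, 9}
Step 7: find(4) -> no change; set of 4 is {4}
Step 8: find(4) -> no change; set of 4 is {4}
Step 9: union(5, 8) -> merged; set of 5 now {5, 7, 8, 9}
Step 10: find(9) -> no change; set of 9 is {5, 7, 8, 9}
Step 11: find(3) -> no change; set of 3 is {3, 6}
Step 12: union(2, 4) -> merged; set of 2 now {2, 4}
Component of 2: {2, 4}

Answer: 2, 4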